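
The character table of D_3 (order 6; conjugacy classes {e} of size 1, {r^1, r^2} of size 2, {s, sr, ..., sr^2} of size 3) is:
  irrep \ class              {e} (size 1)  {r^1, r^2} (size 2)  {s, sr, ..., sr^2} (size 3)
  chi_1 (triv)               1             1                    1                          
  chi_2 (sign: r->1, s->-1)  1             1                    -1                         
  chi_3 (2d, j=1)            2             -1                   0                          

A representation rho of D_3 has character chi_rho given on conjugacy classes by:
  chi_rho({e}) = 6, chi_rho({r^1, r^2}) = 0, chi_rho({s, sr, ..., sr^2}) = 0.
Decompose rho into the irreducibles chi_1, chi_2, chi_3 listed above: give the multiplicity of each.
Multiplicities: chi_1: 1, chi_2: 1, chi_3: 2.

Justification: Use <chi_rho, chi> = (1/|G|) sum_C |C| * chi_rho(C) * conj(chi(C)) with |G| = 6 for each irreducible chi in the table:
  <chi_rho, chi_1> = (1/6)[1*(6)*conj(1) + 2*(0)*conj(1) + 3*(0)*conj(1)]
      = (1/6)[(6) + (0) + (0)] = 6/6 = 1
  <chi_rho, chi_2> = (1/6)[1*(6)*conj(1) + 2*(0)*conj(1) + 3*(0)*conj(-1)]
      = (1/6)[(6) + (0) + (0)] = 6/6 = 1
  <chi_rho, chi_3> = (1/6)[1*(6)*conj(2) + 2*(0)*conj(-1) + 3*(0)*conj(0)]
      = (1/6)[(12) + (0) + (0)] = 12/6 = 2
Dimension check: dim(rho) = sum (mult * dim) = 1*1 + 1*1 + 2*2 = 6 = chi_rho(e) = 6.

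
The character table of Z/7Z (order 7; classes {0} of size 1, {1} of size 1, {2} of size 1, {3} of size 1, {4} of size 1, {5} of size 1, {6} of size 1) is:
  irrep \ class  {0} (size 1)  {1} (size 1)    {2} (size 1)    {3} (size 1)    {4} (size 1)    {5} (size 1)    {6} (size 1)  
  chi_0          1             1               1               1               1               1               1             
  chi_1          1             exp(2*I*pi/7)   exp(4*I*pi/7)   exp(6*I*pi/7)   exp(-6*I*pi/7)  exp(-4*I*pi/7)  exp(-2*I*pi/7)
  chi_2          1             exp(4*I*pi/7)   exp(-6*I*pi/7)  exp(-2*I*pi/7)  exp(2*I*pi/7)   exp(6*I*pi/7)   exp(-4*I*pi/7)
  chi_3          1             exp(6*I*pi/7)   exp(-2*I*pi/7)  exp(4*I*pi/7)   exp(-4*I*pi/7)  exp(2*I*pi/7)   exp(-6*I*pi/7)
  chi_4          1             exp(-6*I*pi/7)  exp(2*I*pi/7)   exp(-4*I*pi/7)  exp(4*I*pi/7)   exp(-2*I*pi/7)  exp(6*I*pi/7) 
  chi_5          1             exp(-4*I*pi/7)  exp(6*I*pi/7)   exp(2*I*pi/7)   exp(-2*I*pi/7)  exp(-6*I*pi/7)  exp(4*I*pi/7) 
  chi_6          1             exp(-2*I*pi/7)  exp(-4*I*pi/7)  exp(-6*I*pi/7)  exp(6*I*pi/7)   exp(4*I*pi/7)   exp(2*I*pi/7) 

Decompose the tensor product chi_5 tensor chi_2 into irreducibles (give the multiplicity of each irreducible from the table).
chi_5 tensor chi_2 = chi_0 (all other irreducibles have multiplicity 0).

Proof sketch: The character of a tensor product is the pointwise product (chi_5 * chi_2)(C) = chi_5(C) * chi_2(C):
  {0}: (1)*(1), {1}: (exp(-4*I*pi/7))*(exp(4*I*pi/7)), {2}: (exp(6*I*pi/7))*(exp(-6*I*pi/7)), {3}: (exp(2*I*pi/7))*(exp(-2*I*pi/7)), {4}: (exp(-2*I*pi/7))*(exp(2*I*pi/7)), {5}: (exp(-6*I*pi/7))*(exp(6*I*pi/7)), {6}: (exp(4*I*pi/7))*(exp(-4*I*pi/7))
so (chi_5 * chi_2) takes values
  {0} -> 1, {1} -> 1, {2} -> 1, {3} -> 1, {4} -> 1, {5} -> 1, {6} -> 1.
Now take the inner product of this character with each irreducible chi from the table, <chi_5*chi_2, chi> = (1/7) sum_C |C| (chi_5*chi_2)(C) conj(chi(C)):
  <chi_5*chi_2, chi_0> = (1/7)[1*(1)*conj(1) + 1*(1)*conj(1) + 1*(1)*conj(1) + 1*(1)*conj(1) + 1*(1)*conj(1) + 1*(1)*conj(1) + 1*(1)*conj(1)]
      = (1/7)[(1) + (1) + (1) + (1) + (1) + (1) + (1)] = 7/7 = 1
  <chi_5*chi_2, chi_1> = (1/7)[1*(1)*conj(1) + 1*(1)*conj(exp(2*I*pi/7)) + 1*(1)*conj(exp(4*I*pi/7)) + 1*(1)*conj(exp(6*I*pi/7)) + 1*(1)*conj(exp(-6*I*pi/7)) + 1*(1)*conj(exp(-4*I*pi/7)) + 1*(1)*conj(exp(-2*I*pi/7))]
      = (1/7)[(1) + (exp(-2*I*pi/7)) + (exp(-4*I*pi/7)) + (exp(-6*I*pi/7)) + (exp(6*I*pi/7)) + (exp(4*I*pi/7)) + (exp(2*I*pi/7))] = 0/7 = 0
  <chi_5*chi_2, chi_2> = (1/7)[1*(1)*conj(1) + 1*(1)*conj(exp(4*I*pi/7)) + 1*(1)*conj(exp(-6*I*pi/7)) + 1*(1)*conj(exp(-2*I*pi/7)) + 1*(1)*conj(exp(2*I*pi/7)) + 1*(1)*conj(exp(6*I*pi/7)) + 1*(1)*conj(exp(-4*I*pi/7))]
      = (1/7)[(1) + (exp(-4*I*pi/7)) + (exp(6*I*pi/7)) + (exp(2*I*pi/7)) + (exp(-2*I*pi/7)) + (exp(-6*I*pi/7)) + (exp(4*I*pi/7))] = 0/7 = 0
  <chi_5*chi_2, chi_3> = (1/7)[1*(1)*conj(1) + 1*(1)*conj(exp(6*I*pi/7)) + 1*(1)*conj(exp(-2*I*pi/7)) + 1*(1)*conj(exp(4*I*pi/7)) + 1*(1)*conj(exp(-4*I*pi/7)) + 1*(1)*conj(exp(2*I*pi/7)) + 1*(1)*conj(exp(-6*I*pi/7))]
      = (1/7)[(1) + (exp(-6*I*pi/7)) + (exp(2*I*pi/7)) + (exp(-4*I*pi/7)) + (exp(4*I*pi/7)) + (exp(-2*I*pi/7)) + (exp(6*I*pi/7))] = 0/7 = 0
  <chi_5*chi_2, chi_4> = (1/7)[1*(1)*conj(1) + 1*(1)*conj(exp(-6*I*pi/7)) + 1*(1)*conj(exp(2*I*pi/7)) + 1*(1)*conj(exp(-4*I*pi/7)) + 1*(1)*conj(exp(4*I*pi/7)) + 1*(1)*conj(exp(-2*I*pi/7)) + 1*(1)*conj(exp(6*I*pi/7))]
      = (1/7)[(1) + (exp(6*I*pi/7)) + (exp(-2*I*pi/7)) + (exp(4*I*pi/7)) + (exp(-4*I*pi/7)) + (exp(2*I*pi/7)) + (exp(-6*I*pi/7))] = 0/7 = 0
  <chi_5*chi_2, chi_5> = (1/7)[1*(1)*conj(1) + 1*(1)*conj(exp(-4*I*pi/7)) + 1*(1)*conj(exp(6*I*pi/7)) + 1*(1)*conj(exp(2*I*pi/7)) + 1*(1)*conj(exp(-2*I*pi/7)) + 1*(1)*conj(exp(-6*I*pi/7)) + 1*(1)*conj(exp(4*I*pi/7))]
      = (1/7)[(1) + (exp(4*I*pi/7)) + (exp(-6*I*pi/7)) + (exp(-2*I*pi/7)) + (exp(2*I*pi/7)) + (exp(6*I*pi/7)) + (exp(-4*I*pi/7))] = 0/7 = 0
  <chi_5*chi_2, chi_6> = (1/7)[1*(1)*conj(1) + 1*(1)*conj(exp(-2*I*pi/7)) + 1*(1)*conj(exp(-4*I*pi/7)) + 1*(1)*conj(exp(-6*I*pi/7)) + 1*(1)*conj(exp(6*I*pi/7)) + 1*(1)*conj(exp(4*I*pi/7)) + 1*(1)*conj(exp(2*I*pi/7))]
      = (1/7)[(1) + (exp(2*I*pi/7)) + (exp(4*I*pi/7)) + (exp(6*I*pi/7)) + (exp(-6*I*pi/7)) + (exp(-4*I*pi/7)) + (exp(-2*I*pi/7))] = 0/7 = 0
(Exp terms are combined using exp(i*s)*conj(exp(i*t)) = exp(i*(s-t)), and sums of them are collapsed using the identity that for every m > 1 the m distinct m-th roots of unity sum to 0, e.g. 1 + exp(2*I*pi/3) + exp(-2*I*pi/3) = 0.)
Hence the multiplicities are chi_0: 1. Dimension check: dim(chi_5)*dim(chi_2) = 1*1 = 1 and sum (mult * dim) = 1*1 = 1.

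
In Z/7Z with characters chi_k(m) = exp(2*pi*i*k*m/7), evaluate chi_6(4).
chi_6(4) = zeta_7^24 = exp(6*I*pi/7)

Derivation: chi_6(4) = zeta_7^(6*4) = zeta_7^24. Since zeta_7^7 = 1, this equals zeta_7^3 = exp(2*pi*i*3/7) = exp(6*I*pi/7).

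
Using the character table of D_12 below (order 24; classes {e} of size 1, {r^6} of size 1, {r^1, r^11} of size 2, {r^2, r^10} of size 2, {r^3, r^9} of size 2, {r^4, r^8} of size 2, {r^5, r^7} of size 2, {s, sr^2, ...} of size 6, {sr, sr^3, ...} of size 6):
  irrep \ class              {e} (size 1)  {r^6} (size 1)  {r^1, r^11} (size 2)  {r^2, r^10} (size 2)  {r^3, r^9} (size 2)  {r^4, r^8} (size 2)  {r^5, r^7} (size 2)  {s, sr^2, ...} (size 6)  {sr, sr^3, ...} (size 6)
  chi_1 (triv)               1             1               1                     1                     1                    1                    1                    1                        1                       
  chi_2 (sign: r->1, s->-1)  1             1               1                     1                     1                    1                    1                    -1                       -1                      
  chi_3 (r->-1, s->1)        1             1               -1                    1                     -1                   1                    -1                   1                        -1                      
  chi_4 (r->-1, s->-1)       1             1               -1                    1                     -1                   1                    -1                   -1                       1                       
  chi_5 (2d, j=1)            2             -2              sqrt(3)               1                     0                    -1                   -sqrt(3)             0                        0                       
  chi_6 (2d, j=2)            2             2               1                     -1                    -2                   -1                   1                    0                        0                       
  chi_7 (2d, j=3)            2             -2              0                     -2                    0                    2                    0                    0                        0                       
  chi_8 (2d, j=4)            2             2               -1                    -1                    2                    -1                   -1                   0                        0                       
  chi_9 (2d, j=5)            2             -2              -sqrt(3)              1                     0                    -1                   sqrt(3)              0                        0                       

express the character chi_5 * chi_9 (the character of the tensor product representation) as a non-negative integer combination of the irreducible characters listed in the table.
chi_5 tensor chi_9 = chi_3 + chi_4 + chi_8 (all other irreducibles have multiplicity 0).

Details: The character of a tensor product is the pointwise product (chi_5 * chi_9)(C) = chi_5(C) * chi_9(C):
  {e}: (2)*(2), {r^6}: (-2)*(-2), {r^1, r^11}: (sqrt(3))*(-sqrt(3)), {r^2, r^10}: (1)*(1), {r^3, r^9}: (0)*(0), {r^4, r^8}: (-1)*(-1), {r^5, r^7}: (-sqrt(3))*(sqrt(3)), {s, sr^2, ...}: (0)*(0), {sr, sr^3, ...}: (0)*(0)
so (chi_5 * chi_9) takes values
  {e} -> 4, {r^6} -> 4, {r^1, r^11} -> -3, {r^2, r^10} -> 1, {r^3, r^9} -> 0, {r^4, r^8} -> 1, {r^5, r^7} -> -3, {s, sr^2, ...} -> 0, {sr, sr^3, ...} -> 0.
Now take the inner product of this character with each irreducible chi from the table, <chi_5*chi_9, chi> = (1/24) sum_C |C| (chi_5*chi_9)(C) conj(chi(C)):
  <chi_5*chi_9, chi_1> = (1/24)[1*(4)*conj(1) + 1*(4)*conj(1) + 2*(-3)*conj(1) + 2*(1)*conj(1) + 2*(0)*conj(1) + 2*(1)*conj(1) + 2*(-3)*conj(1) + 6*(0)*conj(1) + 6*(0)*conj(1)]
      = (1/24)[(4) + (4) + (-6) + (2) + (0) + (2) + (-6) + (0) + (0)] = 0/24 = 0
  <chi_5*chi_9, chi_2> = (1/24)[1*(4)*conj(1) + 1*(4)*conj(1) + 2*(-3)*conj(1) + 2*(1)*conj(1) + 2*(0)*conj(1) + 2*(1)*conj(1) + 2*(-3)*conj(1) + 6*(0)*conj(-1) + 6*(0)*conj(-1)]
      = (1/24)[(4) + (4) + (-6) + (2) + (0) + (2) + (-6) + (0) + (0)] = 0/24 = 0
  <chi_5*chi_9, chi_3> = (1/24)[1*(4)*conj(1) + 1*(4)*conj(1) + 2*(-3)*conj(-1) + 2*(1)*conj(1) + 2*(0)*conj(-1) + 2*(1)*conj(1) + 2*(-3)*conj(-1) + 6*(0)*conj(1) + 6*(0)*conj(-1)]
      = (1/24)[(4) + (4) + (6) + (2) + (0) + (2) + (6) + (0) + (0)] = 24/24 = 1
  <chi_5*chi_9, chi_4> = (1/24)[1*(4)*conj(1) + 1*(4)*conj(1) + 2*(-3)*conj(-1) + 2*(1)*conj(1) + 2*(0)*conj(-1) + 2*(1)*conj(1) + 2*(-3)*conj(-1) + 6*(0)*conj(-1) + 6*(0)*conj(1)]
      = (1/24)[(4) + (4) + (6) + (2) + (0) + (2) + (6) + (0) + (0)] = 24/24 = 1
  <chi_5*chi_9, chi_5> = (1/24)[1*(4)*conj(2) + 1*(4)*conj(-2) + 2*(-3)*conj(sqrt(3)) + 2*(1)*conj(1) + 2*(0)*conj(0) + 2*(1)*conj(-1) + 2*(-3)*conj(-sqrt(3)) + 6*(0)*conj(0) + 6*(0)*conj(0)]
      = (1/24)[(8) + (-8) + (-6*sqrt(3)) + (2) + (0) + (-2) + (6*sqrt(3)) + (0) + (0)] = 0/24 = 0
  <chi_5*chi_9, chi_6> = (1/24)[1*(4)*conj(2) + 1*(4)*conj(2) + 2*(-3)*conj(1) + 2*(1)*conj(-1) + 2*(0)*conj(-2) + 2*(1)*conj(-1) + 2*(-3)*conj(1) + 6*(0)*conj(0) + 6*(0)*conj(0)]
      = (1/24)[(8) + (8) + (-6) + (-2) + (0) + (-2) + (-6) + (0) + (0)] = 0/24 = 0
  <chi_5*chi_9, chi_7> = (1/24)[1*(4)*conj(2) + 1*(4)*conj(-2) + 2*(-3)*conj(0) + 2*(1)*conj(-2) + 2*(0)*conj(0) + 2*(1)*conj(2) + 2*(-3)*conj(0) + 6*(0)*conj(0) + 6*(0)*conj(0)]
      = (1/24)[(8) + (-8) + (0) + (-4) + (0) + (4) + (0) + (0) + (0)] = 0/24 = 0
  <chi_5*chi_9, chi_8> = (1/24)[1*(4)*conj(2) + 1*(4)*conj(2) + 2*(-3)*conj(-1) + 2*(1)*conj(-1) + 2*(0)*conj(2) + 2*(1)*conj(-1) + 2*(-3)*conj(-1) + 6*(0)*conj(0) + 6*(0)*conj(0)]
      = (1/24)[(8) + (8) + (6) + (-2) + (0) + (-2) + (6) + (0) + (0)] = 24/24 = 1
  <chi_5*chi_9, chi_9> = (1/24)[1*(4)*conj(2) + 1*(4)*conj(-2) + 2*(-3)*conj(-sqrt(3)) + 2*(1)*conj(1) + 2*(0)*conj(0) + 2*(1)*conj(-1) + 2*(-3)*conj(sqrt(3)) + 6*(0)*conj(0) + 6*(0)*conj(0)]
      = (1/24)[(8) + (-8) + (6*sqrt(3)) + (2) + (0) + (-2) + (-6*sqrt(3)) + (0) + (0)] = 0/24 = 0
Hence the multiplicities are chi_3: 1, chi_4: 1, chi_8: 1. Dimension check: dim(chi_5)*dim(chi_9) = 2*2 = 4 and sum (mult * dim) = 1*1 + 1*1 + 1*2 = 4.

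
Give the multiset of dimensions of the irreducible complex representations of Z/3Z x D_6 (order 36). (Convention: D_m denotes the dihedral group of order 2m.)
Dimensions: 1, 1, 1, 1, 1, 1, 1, 1, 1, 1, 1, 1, 2, 2, 2, 2, 2, 2

Derivation: There are 18 irreducibles (= number of conjugacy classes). Their dimensions d_i satisfy sum d_i^2 = |G| = 36: 1 + 1 + 1 + 1 + 1 + 1 + 1 + 1 + 1 + 1 + 1 + 1 + 4 + 4 + 4 + 4 + 4 + 4 = 36. (For the product with Z/3Z: each of the 3 1-dim characters of Z/3Z tensors with each irrep of D_6, giving 3 copies of each D_6-dimension.)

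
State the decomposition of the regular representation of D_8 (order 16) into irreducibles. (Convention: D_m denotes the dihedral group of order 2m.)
Each irreducible V_i of dimension d_i appears with multiplicity d_i, i.e. rho_reg = (direct sum over all irreducibles V_i) d_i V_i. The irreducible dimensions for D_8 are 1, 1, 1, 1, 2, 2, 2: 4 irreducibles of dimension 1, each with multiplicity 1; 3 irreducibles of dimension 2, each with multiplicity 2. Total dimension 4*1*1 + 3*2*2 = 16 = |G|.

Derivation: General theorem: in the regular representation of a finite group G, each irreducible appears with multiplicity equal to its dimension. Check: dim(rho_reg) = sum d_i^2 = 1 + 1 + 1 + 1 + 4 + 4 + 4 = 16 = |G|.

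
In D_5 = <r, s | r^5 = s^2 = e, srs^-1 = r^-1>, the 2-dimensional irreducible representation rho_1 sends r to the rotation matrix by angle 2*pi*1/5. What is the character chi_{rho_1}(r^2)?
chi_{rho_1}(r^2) = 2*cos(2*pi*1*2/5) = -sqrt(5)/2 - 1/2

rho_1(r^2) is rotation by angle 2*pi*1*2/5, whose trace is 2*cos(2*pi*1*2/5) = -sqrt(5)/2 - 1/2.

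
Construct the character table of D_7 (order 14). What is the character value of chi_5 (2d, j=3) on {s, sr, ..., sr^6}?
Conjugacy classes: {e} of size 1, {r^1, r^6} of size 2, {r^2, r^5} of size 2, {r^3, r^4} of size 2, {s, sr, ..., sr^6} of size 7.
Character table:
  irrep \ class              {e} (size 1)  {r^1, r^6} (size 2)  {r^2, r^5} (size 2)  {r^3, r^4} (size 2)  {s, sr, ..., sr^6} (size 7)
  chi_1 (triv)               1             1                    1                    1                    1                          
  chi_2 (sign: r->1, s->-1)  1             1                    1                    1                    -1                         
  chi_3 (2d, j=1)            2             2*cos(2*pi/7)        -2*cos(3*pi/7)       -2*cos(pi/7)         0                          
  chi_4 (2d, j=2)            2             -2*cos(3*pi/7)       -2*cos(pi/7)         2*cos(2*pi/7)        0                          
  chi_5 (2d, j=3)            2             -2*cos(pi/7)         2*cos(2*pi/7)        -2*cos(3*pi/7)       0                          

Spot check: chi_5 (2d, j=3) on {s, sr, ..., sr^6} = 0.

Why: D_7 has order 2*7 = 14 with 5 conjugacy classes, hence 5 irreducibles. Sum of squared dims 1 + 1 + 4 + 4 + 4 = 14 = |G|. Linear characters come from the abelianisation; the 2-dimensional irreps have character r^k -> 2*cos(2*pi*j*k/7), reflections -> 0.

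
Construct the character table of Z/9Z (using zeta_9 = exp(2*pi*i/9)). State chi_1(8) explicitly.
Character table of Z/9Z (irreps indexed chi_0,...,chi_8 with chi_k(m) = zeta_9^(k*m), zeta_9 = exp(2*pi*i/9)):
  irrep \ class  {0} (size 1)  {1} (size 1)    {2} (size 1)    {3} (size 1)    {4} (size 1)    {5} (size 1)    {6} (size 1)    {7} (size 1)    {8} (size 1)  
  chi_0          1             1               1               1               1               1               1               1               1             
  chi_1          1             exp(2*I*pi/9)   exp(4*I*pi/9)   exp(2*I*pi/3)   exp(8*I*pi/9)   exp(-8*I*pi/9)  exp(-2*I*pi/3)  exp(-4*I*pi/9)  exp(-2*I*pi/9)
  chi_2          1             exp(4*I*pi/9)   exp(8*I*pi/9)   exp(-2*I*pi/3)  exp(-2*I*pi/9)  exp(2*I*pi/9)   exp(2*I*pi/3)   exp(-8*I*pi/9)  exp(-4*I*pi/9)
  chi_3          1             exp(2*I*pi/3)   exp(-2*I*pi/3)  1               exp(2*I*pi/3)   exp(-2*I*pi/3)  1               exp(2*I*pi/3)   exp(-2*I*pi/3)
  chi_4          1             exp(8*I*pi/9)   exp(-2*I*pi/9)  exp(2*I*pi/3)   exp(-4*I*pi/9)  exp(4*I*pi/9)   exp(-2*I*pi/3)  exp(2*I*pi/9)   exp(-8*I*pi/9)
  chi_5          1             exp(-8*I*pi/9)  exp(2*I*pi/9)   exp(-2*I*pi/3)  exp(4*I*pi/9)   exp(-4*I*pi/9)  exp(2*I*pi/3)   exp(-2*I*pi/9)  exp(8*I*pi/9) 
  chi_6          1             exp(-2*I*pi/3)  exp(2*I*pi/3)   1               exp(-2*I*pi/3)  exp(2*I*pi/3)   1               exp(-2*I*pi/3)  exp(2*I*pi/3) 
  chi_7          1             exp(-4*I*pi/9)  exp(-8*I*pi/9)  exp(2*I*pi/3)   exp(2*I*pi/9)   exp(-2*I*pi/9)  exp(-2*I*pi/3)  exp(8*I*pi/9)   exp(4*I*pi/9) 
  chi_8          1             exp(-2*I*pi/9)  exp(-4*I*pi/9)  exp(-2*I*pi/3)  exp(-8*I*pi/9)  exp(8*I*pi/9)   exp(2*I*pi/3)   exp(4*I*pi/9)   exp(2*I*pi/9) 

Spot check: chi_1(8) = zeta_9^(1*8) = zeta_9^8 = exp(-2*I*pi/9).

Reasoning: Z/9Z is abelian, so all 9 irreducible complex representations are 1-dimensional. They are given by chi_k(m) = zeta_9^(k*m) for k = 0,...,8. Row orthogonality: sum_m chi_k(m) conj(chi_l(m)) = 9 * [k = l].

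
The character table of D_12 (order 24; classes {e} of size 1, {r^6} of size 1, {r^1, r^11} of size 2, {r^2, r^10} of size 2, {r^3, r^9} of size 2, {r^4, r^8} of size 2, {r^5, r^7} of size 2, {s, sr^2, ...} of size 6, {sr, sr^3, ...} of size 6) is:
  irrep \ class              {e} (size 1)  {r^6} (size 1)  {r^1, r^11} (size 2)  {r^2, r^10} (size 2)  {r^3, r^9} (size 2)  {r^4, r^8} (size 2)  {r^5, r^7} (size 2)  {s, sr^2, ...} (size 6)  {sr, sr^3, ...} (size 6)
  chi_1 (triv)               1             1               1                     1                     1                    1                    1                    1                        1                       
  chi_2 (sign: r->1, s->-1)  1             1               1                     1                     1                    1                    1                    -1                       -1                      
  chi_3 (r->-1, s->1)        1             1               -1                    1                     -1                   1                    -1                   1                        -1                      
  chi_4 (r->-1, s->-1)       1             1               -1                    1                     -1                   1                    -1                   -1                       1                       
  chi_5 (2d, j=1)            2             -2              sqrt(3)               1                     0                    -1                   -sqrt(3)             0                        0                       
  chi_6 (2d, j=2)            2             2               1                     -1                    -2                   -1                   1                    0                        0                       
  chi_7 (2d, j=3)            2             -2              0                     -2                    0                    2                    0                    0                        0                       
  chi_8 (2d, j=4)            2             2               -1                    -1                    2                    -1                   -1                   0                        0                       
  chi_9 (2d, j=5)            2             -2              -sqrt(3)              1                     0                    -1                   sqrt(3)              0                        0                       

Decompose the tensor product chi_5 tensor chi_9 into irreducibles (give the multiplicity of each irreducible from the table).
chi_5 tensor chi_9 = chi_3 + chi_4 + chi_8 (all other irreducibles have multiplicity 0).

Details: The character of a tensor product is the pointwise product (chi_5 * chi_9)(C) = chi_5(C) * chi_9(C):
  {e}: (2)*(2), {r^6}: (-2)*(-2), {r^1, r^11}: (sqrt(3))*(-sqrt(3)), {r^2, r^10}: (1)*(1), {r^3, r^9}: (0)*(0), {r^4, r^8}: (-1)*(-1), {r^5, r^7}: (-sqrt(3))*(sqrt(3)), {s, sr^2, ...}: (0)*(0), {sr, sr^3, ...}: (0)*(0)
so (chi_5 * chi_9) takes values
  {e} -> 4, {r^6} -> 4, {r^1, r^11} -> -3, {r^2, r^10} -> 1, {r^3, r^9} -> 0, {r^4, r^8} -> 1, {r^5, r^7} -> -3, {s, sr^2, ...} -> 0, {sr, sr^3, ...} -> 0.
Now take the inner product of this character with each irreducible chi from the table, <chi_5*chi_9, chi> = (1/24) sum_C |C| (chi_5*chi_9)(C) conj(chi(C)):
  <chi_5*chi_9, chi_1> = (1/24)[1*(4)*conj(1) + 1*(4)*conj(1) + 2*(-3)*conj(1) + 2*(1)*conj(1) + 2*(0)*conj(1) + 2*(1)*conj(1) + 2*(-3)*conj(1) + 6*(0)*conj(1) + 6*(0)*conj(1)]
      = (1/24)[(4) + (4) + (-6) + (2) + (0) + (2) + (-6) + (0) + (0)] = 0/24 = 0
  <chi_5*chi_9, chi_2> = (1/24)[1*(4)*conj(1) + 1*(4)*conj(1) + 2*(-3)*conj(1) + 2*(1)*conj(1) + 2*(0)*conj(1) + 2*(1)*conj(1) + 2*(-3)*conj(1) + 6*(0)*conj(-1) + 6*(0)*conj(-1)]
      = (1/24)[(4) + (4) + (-6) + (2) + (0) + (2) + (-6) + (0) + (0)] = 0/24 = 0
  <chi_5*chi_9, chi_3> = (1/24)[1*(4)*conj(1) + 1*(4)*conj(1) + 2*(-3)*conj(-1) + 2*(1)*conj(1) + 2*(0)*conj(-1) + 2*(1)*conj(1) + 2*(-3)*conj(-1) + 6*(0)*conj(1) + 6*(0)*conj(-1)]
      = (1/24)[(4) + (4) + (6) + (2) + (0) + (2) + (6) + (0) + (0)] = 24/24 = 1
  <chi_5*chi_9, chi_4> = (1/24)[1*(4)*conj(1) + 1*(4)*conj(1) + 2*(-3)*conj(-1) + 2*(1)*conj(1) + 2*(0)*conj(-1) + 2*(1)*conj(1) + 2*(-3)*conj(-1) + 6*(0)*conj(-1) + 6*(0)*conj(1)]
      = (1/24)[(4) + (4) + (6) + (2) + (0) + (2) + (6) + (0) + (0)] = 24/24 = 1
  <chi_5*chi_9, chi_5> = (1/24)[1*(4)*conj(2) + 1*(4)*conj(-2) + 2*(-3)*conj(sqrt(3)) + 2*(1)*conj(1) + 2*(0)*conj(0) + 2*(1)*conj(-1) + 2*(-3)*conj(-sqrt(3)) + 6*(0)*conj(0) + 6*(0)*conj(0)]
      = (1/24)[(8) + (-8) + (-6*sqrt(3)) + (2) + (0) + (-2) + (6*sqrt(3)) + (0) + (0)] = 0/24 = 0
  <chi_5*chi_9, chi_6> = (1/24)[1*(4)*conj(2) + 1*(4)*conj(2) + 2*(-3)*conj(1) + 2*(1)*conj(-1) + 2*(0)*conj(-2) + 2*(1)*conj(-1) + 2*(-3)*conj(1) + 6*(0)*conj(0) + 6*(0)*conj(0)]
      = (1/24)[(8) + (8) + (-6) + (-2) + (0) + (-2) + (-6) + (0) + (0)] = 0/24 = 0
  <chi_5*chi_9, chi_7> = (1/24)[1*(4)*conj(2) + 1*(4)*conj(-2) + 2*(-3)*conj(0) + 2*(1)*conj(-2) + 2*(0)*conj(0) + 2*(1)*conj(2) + 2*(-3)*conj(0) + 6*(0)*conj(0) + 6*(0)*conj(0)]
      = (1/24)[(8) + (-8) + (0) + (-4) + (0) + (4) + (0) + (0) + (0)] = 0/24 = 0
  <chi_5*chi_9, chi_8> = (1/24)[1*(4)*conj(2) + 1*(4)*conj(2) + 2*(-3)*conj(-1) + 2*(1)*conj(-1) + 2*(0)*conj(2) + 2*(1)*conj(-1) + 2*(-3)*conj(-1) + 6*(0)*conj(0) + 6*(0)*conj(0)]
      = (1/24)[(8) + (8) + (6) + (-2) + (0) + (-2) + (6) + (0) + (0)] = 24/24 = 1
  <chi_5*chi_9, chi_9> = (1/24)[1*(4)*conj(2) + 1*(4)*conj(-2) + 2*(-3)*conj(-sqrt(3)) + 2*(1)*conj(1) + 2*(0)*conj(0) + 2*(1)*conj(-1) + 2*(-3)*conj(sqrt(3)) + 6*(0)*conj(0) + 6*(0)*conj(0)]
      = (1/24)[(8) + (-8) + (6*sqrt(3)) + (2) + (0) + (-2) + (-6*sqrt(3)) + (0) + (0)] = 0/24 = 0
Hence the multiplicities are chi_3: 1, chi_4: 1, chi_8: 1. Dimension check: dim(chi_5)*dim(chi_9) = 2*2 = 4 and sum (mult * dim) = 1*1 + 1*1 + 1*2 = 4.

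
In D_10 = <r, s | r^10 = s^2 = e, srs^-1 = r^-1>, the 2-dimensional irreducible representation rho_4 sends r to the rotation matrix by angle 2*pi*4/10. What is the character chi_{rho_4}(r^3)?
chi_{rho_4}(r^3) = 2*cos(2*pi*4*3/10) = -1/2 + sqrt(5)/2

Why: rho_4(r^3) is rotation by angle 2*pi*4*3/10, whose trace is 2*cos(2*pi*4*3/10) = -1/2 + sqrt(5)/2.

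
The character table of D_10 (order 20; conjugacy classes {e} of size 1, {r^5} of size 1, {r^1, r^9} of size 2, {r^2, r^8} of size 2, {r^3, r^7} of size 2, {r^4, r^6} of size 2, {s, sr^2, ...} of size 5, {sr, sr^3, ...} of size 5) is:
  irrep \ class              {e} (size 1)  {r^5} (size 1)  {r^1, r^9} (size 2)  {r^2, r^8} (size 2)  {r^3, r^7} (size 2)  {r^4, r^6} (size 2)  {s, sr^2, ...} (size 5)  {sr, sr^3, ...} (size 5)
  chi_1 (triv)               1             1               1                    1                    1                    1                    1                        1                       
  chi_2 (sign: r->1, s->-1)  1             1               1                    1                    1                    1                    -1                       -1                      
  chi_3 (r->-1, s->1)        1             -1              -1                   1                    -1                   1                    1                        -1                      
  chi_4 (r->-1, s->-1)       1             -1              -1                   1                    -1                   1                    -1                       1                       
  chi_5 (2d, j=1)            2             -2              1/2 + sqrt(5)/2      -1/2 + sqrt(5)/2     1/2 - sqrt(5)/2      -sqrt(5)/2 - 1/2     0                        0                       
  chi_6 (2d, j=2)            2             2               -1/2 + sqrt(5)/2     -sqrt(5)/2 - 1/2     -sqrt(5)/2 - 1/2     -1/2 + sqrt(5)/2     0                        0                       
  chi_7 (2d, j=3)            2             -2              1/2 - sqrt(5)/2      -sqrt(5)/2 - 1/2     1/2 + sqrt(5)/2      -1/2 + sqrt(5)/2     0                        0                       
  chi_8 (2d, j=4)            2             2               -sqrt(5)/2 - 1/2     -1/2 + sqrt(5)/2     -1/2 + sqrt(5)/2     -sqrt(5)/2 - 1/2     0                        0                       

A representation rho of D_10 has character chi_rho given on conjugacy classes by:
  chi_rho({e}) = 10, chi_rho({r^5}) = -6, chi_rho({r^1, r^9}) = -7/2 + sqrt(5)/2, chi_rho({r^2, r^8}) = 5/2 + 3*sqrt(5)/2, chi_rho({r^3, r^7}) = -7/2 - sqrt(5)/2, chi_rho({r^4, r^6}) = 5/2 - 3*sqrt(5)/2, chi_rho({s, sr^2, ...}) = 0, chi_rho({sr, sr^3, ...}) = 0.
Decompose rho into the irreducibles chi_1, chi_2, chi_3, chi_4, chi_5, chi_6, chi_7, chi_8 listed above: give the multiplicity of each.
Multiplicities: chi_1: 0, chi_2: 0, chi_3: 2, chi_4: 2, chi_5: 2, chi_6: 0, chi_7: 0, chi_8: 1.

Working: Use <chi_rho, chi> = (1/|G|) sum_C |C| * chi_rho(C) * conj(chi(C)) with |G| = 20 for each irreducible chi in the table:
  <chi_rho, chi_1> = (1/20)[1*(10)*conj(1) + 1*(-6)*conj(1) + 2*(-7/2 + sqrt(5)/2)*conj(1) + 2*(5/2 + 3*sqrt(5)/2)*conj(1) + 2*(-7/2 - sqrt(5)/2)*conj(1) + 2*(5/2 - 3*sqrt(5)/2)*conj(1) + 5*(0)*conj(1) + 5*(0)*conj(1)]
      = (1/20)[(10) + (-6) + (-7 + sqrt(5)) + (5 + 3*sqrt(5)) + (-7 - sqrt(5)) + (5 - 3*sqrt(5)) + (0) + (0)] = 0/20 = 0
  <chi_rho, chi_2> = (1/20)[1*(10)*conj(1) + 1*(-6)*conj(1) + 2*(-7/2 + sqrt(5)/2)*conj(1) + 2*(5/2 + 3*sqrt(5)/2)*conj(1) + 2*(-7/2 - sqrt(5)/2)*conj(1) + 2*(5/2 - 3*sqrt(5)/2)*conj(1) + 5*(0)*conj(-1) + 5*(0)*conj(-1)]
      = (1/20)[(10) + (-6) + (-7 + sqrt(5)) + (5 + 3*sqrt(5)) + (-7 - sqrt(5)) + (5 - 3*sqrt(5)) + (0) + (0)] = 0/20 = 0
  <chi_rho, chi_3> = (1/20)[1*(10)*conj(1) + 1*(-6)*conj(-1) + 2*(-7/2 + sqrt(5)/2)*conj(-1) + 2*(5/2 + 3*sqrt(5)/2)*conj(1) + 2*(-7/2 - sqrt(5)/2)*conj(-1) + 2*(5/2 - 3*sqrt(5)/2)*conj(1) + 5*(0)*conj(1) + 5*(0)*conj(-1)]
      = (1/20)[(10) + (6) + (7 - sqrt(5)) + (5 + 3*sqrt(5)) + (sqrt(5) + 7) + (5 - 3*sqrt(5)) + (0) + (0)] = 40/20 = 2
  <chi_rho, chi_4> = (1/20)[1*(10)*conj(1) + 1*(-6)*conj(-1) + 2*(-7/2 + sqrt(5)/2)*conj(-1) + 2*(5/2 + 3*sqrt(5)/2)*conj(1) + 2*(-7/2 - sqrt(5)/2)*conj(-1) + 2*(5/2 - 3*sqrt(5)/2)*conj(1) + 5*(0)*conj(-1) + 5*(0)*conj(1)]
      = (1/20)[(10) + (6) + (7 - sqrt(5)) + (5 + 3*sqrt(5)) + (sqrt(5) + 7) + (5 - 3*sqrt(5)) + (0) + (0)] = 40/20 = 2
  <chi_rho, chi_5> = (1/20)[1*(10)*conj(2) + 1*(-6)*conj(-2) + 2*(-7/2 + sqrt(5)/2)*conj(1/2 + sqrt(5)/2) + 2*(5/2 + 3*sqrt(5)/2)*conj(-1/2 + sqrt(5)/2) + 2*(-7/2 - sqrt(5)/2)*conj(1/2 - sqrt(5)/2) + 2*(5/2 - 3*sqrt(5)/2)*conj(-sqrt(5)/2 - 1/2) + 5*(0)*conj(0) + 5*(0)*conj(0)]
      = (1/20)[(20) + (12) + (-3*sqrt(5) - 1) + (sqrt(5) + 5) + (-1 + 3*sqrt(5)) + (5 - sqrt(5)) + (0) + (0)] = 40/20 = 2
  <chi_rho, chi_6> = (1/20)[1*(10)*conj(2) + 1*(-6)*conj(2) + 2*(-7/2 + sqrt(5)/2)*conj(-1/2 + sqrt(5)/2) + 2*(5/2 + 3*sqrt(5)/2)*conj(-sqrt(5)/2 - 1/2) + 2*(-7/2 - sqrt(5)/2)*conj(-sqrt(5)/2 - 1/2) + 2*(5/2 - 3*sqrt(5)/2)*conj(-1/2 + sqrt(5)/2) + 5*(0)*conj(0) + 5*(0)*conj(0)]
      = (1/20)[(20) + (-12) + (6 - 4*sqrt(5)) + (-10 - 4*sqrt(5)) + (6 + 4*sqrt(5)) + (-10 + 4*sqrt(5)) + (0) + (0)] = 0/20 = 0
  <chi_rho, chi_7> = (1/20)[1*(10)*conj(2) + 1*(-6)*conj(-2) + 2*(-7/2 + sqrt(5)/2)*conj(1/2 - sqrt(5)/2) + 2*(5/2 + 3*sqrt(5)/2)*conj(-sqrt(5)/2 - 1/2) + 2*(-7/2 - sqrt(5)/2)*conj(1/2 + sqrt(5)/2) + 2*(5/2 - 3*sqrt(5)/2)*conj(-1/2 + sqrt(5)/2) + 5*(0)*conj(0) + 5*(0)*conj(0)]
      = (1/20)[(20) + (12) + (-6 + 4*sqrt(5)) + (-10 - 4*sqrt(5)) + (-4*sqrt(5) - 6) + (-10 + 4*sqrt(5)) + (0) + (0)] = 0/20 = 0
  <chi_rho, chi_8> = (1/20)[1*(10)*conj(2) + 1*(-6)*conj(2) + 2*(-7/2 + sqrt(5)/2)*conj(-sqrt(5)/2 - 1/2) + 2*(5/2 + 3*sqrt(5)/2)*conj(-1/2 + sqrt(5)/2) + 2*(-7/2 - sqrt(5)/2)*conj(-1/2 + sqrt(5)/2) + 2*(5/2 - 3*sqrt(5)/2)*conj(-sqrt(5)/2 - 1/2) + 5*(0)*conj(0) + 5*(0)*conj(0)]
      = (1/20)[(20) + (-12) + (1 + 3*sqrt(5)) + (sqrt(5) + 5) + (1 - 3*sqrt(5)) + (5 - sqrt(5)) + (0) + (0)] = 20/20 = 1
Dimension check: dim(rho) = sum (mult * dim) = 0*1 + 0*1 + 2*1 + 2*1 + 2*2 + 0*2 + 0*2 + 1*2 = 10 = chi_rho(e) = 10.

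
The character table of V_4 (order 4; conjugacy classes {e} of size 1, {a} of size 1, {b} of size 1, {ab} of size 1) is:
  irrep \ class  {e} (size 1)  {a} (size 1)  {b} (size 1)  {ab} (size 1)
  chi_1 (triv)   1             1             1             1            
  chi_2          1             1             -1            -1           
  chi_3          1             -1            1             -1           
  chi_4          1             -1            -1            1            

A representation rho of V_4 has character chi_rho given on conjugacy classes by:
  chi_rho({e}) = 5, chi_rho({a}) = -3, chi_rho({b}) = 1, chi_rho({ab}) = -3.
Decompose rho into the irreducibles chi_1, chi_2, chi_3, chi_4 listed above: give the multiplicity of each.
Multiplicities: chi_1: 0, chi_2: 1, chi_3: 3, chi_4: 1.

Details: Use <chi_rho, chi> = (1/|G|) sum_C |C| * chi_rho(C) * conj(chi(C)) with |G| = 4 for each irreducible chi in the table:
  <chi_rho, chi_1> = (1/4)[1*(5)*conj(1) + 1*(-3)*conj(1) + 1*(1)*conj(1) + 1*(-3)*conj(1)]
      = (1/4)[(5) + (-3) + (1) + (-3)] = 0/4 = 0
  <chi_rho, chi_2> = (1/4)[1*(5)*conj(1) + 1*(-3)*conj(1) + 1*(1)*conj(-1) + 1*(-3)*conj(-1)]
      = (1/4)[(5) + (-3) + (-1) + (3)] = 4/4 = 1
  <chi_rho, chi_3> = (1/4)[1*(5)*conj(1) + 1*(-3)*conj(-1) + 1*(1)*conj(1) + 1*(-3)*conj(-1)]
      = (1/4)[(5) + (3) + (1) + (3)] = 12/4 = 3
  <chi_rho, chi_4> = (1/4)[1*(5)*conj(1) + 1*(-3)*conj(-1) + 1*(1)*conj(-1) + 1*(-3)*conj(1)]
      = (1/4)[(5) + (3) + (-1) + (-3)] = 4/4 = 1
Dimension check: dim(rho) = sum (mult * dim) = 0*1 + 1*1 + 3*1 + 1*1 = 5 = chi_rho(e) = 5.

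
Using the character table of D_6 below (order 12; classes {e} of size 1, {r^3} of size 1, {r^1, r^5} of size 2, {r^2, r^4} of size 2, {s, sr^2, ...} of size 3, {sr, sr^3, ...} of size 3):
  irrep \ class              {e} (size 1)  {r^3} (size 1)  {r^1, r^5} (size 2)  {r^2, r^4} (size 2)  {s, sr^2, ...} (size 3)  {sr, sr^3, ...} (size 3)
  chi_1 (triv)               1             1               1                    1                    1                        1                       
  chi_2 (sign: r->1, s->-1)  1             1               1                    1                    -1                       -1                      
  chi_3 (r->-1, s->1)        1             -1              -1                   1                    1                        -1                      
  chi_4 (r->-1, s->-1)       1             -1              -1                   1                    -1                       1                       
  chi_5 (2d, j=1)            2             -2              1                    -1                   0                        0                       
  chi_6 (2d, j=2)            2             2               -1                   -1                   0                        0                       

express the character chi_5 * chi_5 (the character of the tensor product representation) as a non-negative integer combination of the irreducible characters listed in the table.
chi_5 tensor chi_5 = chi_1 + chi_2 + chi_6 (all other irreducibles have multiplicity 0).

Why: The character of a tensor product is the pointwise product (chi_5 * chi_5)(C) = chi_5(C) * chi_5(C):
  {e}: (2)*(2), {r^3}: (-2)*(-2), {r^1, r^5}: (1)*(1), {r^2, r^4}: (-1)*(-1), {s, sr^2, ...}: (0)*(0), {sr, sr^3, ...}: (0)*(0)
so (chi_5 * chi_5) takes values
  {e} -> 4, {r^3} -> 4, {r^1, r^5} -> 1, {r^2, r^4} -> 1, {s, sr^2, ...} -> 0, {sr, sr^3, ...} -> 0.
Now take the inner product of this character with each irreducible chi from the table, <chi_5*chi_5, chi> = (1/12) sum_C |C| (chi_5*chi_5)(C) conj(chi(C)):
  <chi_5*chi_5, chi_1> = (1/12)[1*(4)*conj(1) + 1*(4)*conj(1) + 2*(1)*conj(1) + 2*(1)*conj(1) + 3*(0)*conj(1) + 3*(0)*conj(1)]
      = (1/12)[(4) + (4) + (2) + (2) + (0) + (0)] = 12/12 = 1
  <chi_5*chi_5, chi_2> = (1/12)[1*(4)*conj(1) + 1*(4)*conj(1) + 2*(1)*conj(1) + 2*(1)*conj(1) + 3*(0)*conj(-1) + 3*(0)*conj(-1)]
      = (1/12)[(4) + (4) + (2) + (2) + (0) + (0)] = 12/12 = 1
  <chi_5*chi_5, chi_3> = (1/12)[1*(4)*conj(1) + 1*(4)*conj(-1) + 2*(1)*conj(-1) + 2*(1)*conj(1) + 3*(0)*conj(1) + 3*(0)*conj(-1)]
      = (1/12)[(4) + (-4) + (-2) + (2) + (0) + (0)] = 0/12 = 0
  <chi_5*chi_5, chi_4> = (1/12)[1*(4)*conj(1) + 1*(4)*conj(-1) + 2*(1)*conj(-1) + 2*(1)*conj(1) + 3*(0)*conj(-1) + 3*(0)*conj(1)]
      = (1/12)[(4) + (-4) + (-2) + (2) + (0) + (0)] = 0/12 = 0
  <chi_5*chi_5, chi_5> = (1/12)[1*(4)*conj(2) + 1*(4)*conj(-2) + 2*(1)*conj(1) + 2*(1)*conj(-1) + 3*(0)*conj(0) + 3*(0)*conj(0)]
      = (1/12)[(8) + (-8) + (2) + (-2) + (0) + (0)] = 0/12 = 0
  <chi_5*chi_5, chi_6> = (1/12)[1*(4)*conj(2) + 1*(4)*conj(2) + 2*(1)*conj(-1) + 2*(1)*conj(-1) + 3*(0)*conj(0) + 3*(0)*conj(0)]
      = (1/12)[(8) + (8) + (-2) + (-2) + (0) + (0)] = 12/12 = 1
Hence the multiplicities are chi_1: 1, chi_2: 1, chi_6: 1. Dimension check: dim(chi_5)*dim(chi_5) = 2*2 = 4 and sum (mult * dim) = 1*1 + 1*1 + 1*2 = 4.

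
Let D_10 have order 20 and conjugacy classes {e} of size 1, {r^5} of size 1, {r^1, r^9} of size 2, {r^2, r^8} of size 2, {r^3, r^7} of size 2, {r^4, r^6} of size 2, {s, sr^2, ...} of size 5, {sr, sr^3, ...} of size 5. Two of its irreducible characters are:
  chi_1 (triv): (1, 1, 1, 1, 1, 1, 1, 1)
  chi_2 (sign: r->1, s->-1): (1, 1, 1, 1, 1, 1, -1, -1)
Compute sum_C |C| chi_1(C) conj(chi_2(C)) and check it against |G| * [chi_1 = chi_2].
Sum = 0; so <chi_1, chi_2> = 0 (distinct irreducibles are orthogonal).

Proof sketch: Compute term by term over conjugacy classes (|C| * chi_1(C) * conj(chi_2(C))):
  1*(1)*conj(1) + 1*(1)*conj(1) + 2*(1)*conj(1) + 2*(1)*conj(1) + 2*(1)*conj(1) + 2*(1)*conj(1) + 5*(1)*conj(-1) + 5*(1)*conj(-1)
  = (1) + (1) + (2) + (2) + (2) + (2) + (-5) + (-5)
  = 0.
Dividing by |G| = 20 gives 0/20 = 0, matching the row-orthogonality relation <chi_1, chi_2> = [chi_1 = chi_2].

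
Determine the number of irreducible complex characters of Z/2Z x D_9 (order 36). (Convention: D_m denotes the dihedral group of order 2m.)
12

Reasoning: The number of irreducible complex representations of a finite group equals its number of conjugacy classes. For a direct product, #classes(G x H) = #classes(G) * #classes(H). Z/2Z has 2 classes (abelian), D_9 has 6 classes, so 2 * 6 = 12, so Z/2Z x D_9 (order 36) has exactly 12 irreducible complex representations.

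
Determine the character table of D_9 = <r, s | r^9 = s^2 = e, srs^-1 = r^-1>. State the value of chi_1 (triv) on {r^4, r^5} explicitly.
Conjugacy classes: {e} of size 1, {r^1, r^8} of size 2, {r^2, r^7} of size 2, {r^3, r^6} of size 2, {r^4, r^5} of size 2, {s, sr, ..., sr^8} of size 9.
Character table:
  irrep \ class              {e} (size 1)  {r^1, r^8} (size 2)  {r^2, r^7} (size 2)  {r^3, r^6} (size 2)  {r^4, r^5} (size 2)  {s, sr, ..., sr^8} (size 9)
  chi_1 (triv)               1             1                    1                    1                    1                    1                          
  chi_2 (sign: r->1, s->-1)  1             1                    1                    1                    1                    -1                         
  chi_3 (2d, j=1)            2             2*cos(2*pi/9)        2*cos(4*pi/9)        -1                   -2*cos(pi/9)         0                          
  chi_4 (2d, j=2)            2             2*cos(4*pi/9)        -2*cos(pi/9)         -1                   2*cos(2*pi/9)        0                          
  chi_5 (2d, j=3)            2             -1                   -1                   2                    -1                   0                          
  chi_6 (2d, j=4)            2             -2*cos(pi/9)         2*cos(2*pi/9)        -1                   2*cos(4*pi/9)        0                          

Spot check: chi_1 (triv) on {r^4, r^5} = 1.

Reasoning: D_9 has order 2*9 = 18 with 6 conjugacy classes, hence 6 irreducibles. Sum of squared dims 1 + 1 + 4 + 4 + 4 + 4 = 18 = |G|. Linear characters come from the abelianisation; the 2-dimensional irreps have character r^k -> 2*cos(2*pi*j*k/9), reflections -> 0.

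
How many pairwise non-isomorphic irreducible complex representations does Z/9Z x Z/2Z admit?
18

Solution. The number of irreducible complex representations of a finite group equals its number of conjugacy classes. Z/9Z x Z/2Z is abelian of order 18, so every element is its own conjugacy class: 18 classes, so Z/9Z x Z/2Z (order 18) has exactly 18 irreducible complex representations.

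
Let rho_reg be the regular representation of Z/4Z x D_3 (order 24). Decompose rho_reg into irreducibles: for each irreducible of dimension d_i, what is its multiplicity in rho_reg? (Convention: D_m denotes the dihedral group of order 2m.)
Each irreducible V_i of dimension d_i appears with multiplicity d_i, i.e. rho_reg = (direct sum over all irreducibles V_i) d_i V_i. The irreducible dimensions for Z/4Z x D_3 are 1, 1, 1, 1, 1, 1, 1, 1, 2, 2, 2, 2: 8 irreducibles of dimension 1, each with multiplicity 1; 4 irreducibles of dimension 2, each with multiplicity 2. Total dimension 8*1*1 + 4*2*2 = 24 = |G|.

General theorem: in the regular representation of a finite group G, each irreducible appears with multiplicity equal to its dimension. Check: dim(rho_reg) = sum d_i^2 = 1 + 1 + 1 + 1 + 1 + 1 + 1 + 1 + 4 + 4 + 4 + 4 = 24 = |G|.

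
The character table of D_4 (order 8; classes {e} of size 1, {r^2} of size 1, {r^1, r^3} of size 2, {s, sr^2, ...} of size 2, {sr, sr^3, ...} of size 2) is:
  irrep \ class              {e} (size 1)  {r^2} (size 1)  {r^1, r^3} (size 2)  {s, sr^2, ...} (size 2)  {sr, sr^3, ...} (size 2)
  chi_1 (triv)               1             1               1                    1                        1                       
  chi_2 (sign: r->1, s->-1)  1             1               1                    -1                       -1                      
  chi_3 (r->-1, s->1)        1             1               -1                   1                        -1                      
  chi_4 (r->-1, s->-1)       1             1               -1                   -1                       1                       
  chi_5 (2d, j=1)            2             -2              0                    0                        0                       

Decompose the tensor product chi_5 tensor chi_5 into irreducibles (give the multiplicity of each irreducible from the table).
chi_5 tensor chi_5 = chi_1 + chi_2 + chi_3 + chi_4 (all other irreducibles have multiplicity 0).

Argument: The character of a tensor product is the pointwise product (chi_5 * chi_5)(C) = chi_5(C) * chi_5(C):
  {e}: (2)*(2), {r^2}: (-2)*(-2), {r^1, r^3}: (0)*(0), {s, sr^2, ...}: (0)*(0), {sr, sr^3, ...}: (0)*(0)
so (chi_5 * chi_5) takes values
  {e} -> 4, {r^2} -> 4, {r^1, r^3} -> 0, {s, sr^2, ...} -> 0, {sr, sr^3, ...} -> 0.
Now take the inner product of this character with each irreducible chi from the table, <chi_5*chi_5, chi> = (1/8) sum_C |C| (chi_5*chi_5)(C) conj(chi(C)):
  <chi_5*chi_5, chi_1> = (1/8)[1*(4)*conj(1) + 1*(4)*conj(1) + 2*(0)*conj(1) + 2*(0)*conj(1) + 2*(0)*conj(1)]
      = (1/8)[(4) + (4) + (0) + (0) + (0)] = 8/8 = 1
  <chi_5*chi_5, chi_2> = (1/8)[1*(4)*conj(1) + 1*(4)*conj(1) + 2*(0)*conj(1) + 2*(0)*conj(-1) + 2*(0)*conj(-1)]
      = (1/8)[(4) + (4) + (0) + (0) + (0)] = 8/8 = 1
  <chi_5*chi_5, chi_3> = (1/8)[1*(4)*conj(1) + 1*(4)*conj(1) + 2*(0)*conj(-1) + 2*(0)*conj(1) + 2*(0)*conj(-1)]
      = (1/8)[(4) + (4) + (0) + (0) + (0)] = 8/8 = 1
  <chi_5*chi_5, chi_4> = (1/8)[1*(4)*conj(1) + 1*(4)*conj(1) + 2*(0)*conj(-1) + 2*(0)*conj(-1) + 2*(0)*conj(1)]
      = (1/8)[(4) + (4) + (0) + (0) + (0)] = 8/8 = 1
  <chi_5*chi_5, chi_5> = (1/8)[1*(4)*conj(2) + 1*(4)*conj(-2) + 2*(0)*conj(0) + 2*(0)*conj(0) + 2*(0)*conj(0)]
      = (1/8)[(8) + (-8) + (0) + (0) + (0)] = 0/8 = 0
Hence the multiplicities are chi_1: 1, chi_2: 1, chi_3: 1, chi_4: 1. Dimension check: dim(chi_5)*dim(chi_5) = 2*2 = 4 and sum (mult * dim) = 1*1 + 1*1 + 1*1 + 1*1 = 4.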